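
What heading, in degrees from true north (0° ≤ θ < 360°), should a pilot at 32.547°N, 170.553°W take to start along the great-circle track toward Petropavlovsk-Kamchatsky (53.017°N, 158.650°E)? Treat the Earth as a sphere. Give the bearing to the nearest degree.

322°

Δλ = 158.650 − -170.553 = 329.203°; wrapped into (−180°, 180°]: -30.797°.
θ = atan2( sin Δλ · cos φ₂ , cos φ₁ · sin φ₂ − sin φ₁ · cos φ₂ · cos Δλ )
  = atan2(-0.30801, 0.39535) = -37.921° → normalised to [0°, 360°): 322.079°.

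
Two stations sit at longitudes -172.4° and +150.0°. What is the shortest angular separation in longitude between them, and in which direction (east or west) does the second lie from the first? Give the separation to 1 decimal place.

37.6° west

Raw difference: 150.0 − -172.4 = 322.4°.
Normalise into (−180°, 180°]: 322.4° − 360° = -37.6°.
Negative ⇒ the second point lies to the west; separation 37.6°.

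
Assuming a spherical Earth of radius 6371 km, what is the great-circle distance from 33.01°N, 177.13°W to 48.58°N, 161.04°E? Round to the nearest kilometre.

Δλ = 161.04 − -177.13 = 338.17°; wrapped into (−180°, 180°]: -21.83°.
Δφ = 48.58 − 33.01 = 15.57°.
a = sin²(Δφ/2) + cos φ₁ · cos φ₂ · sin²(Δλ/2) = 0.038240.
c = 2·atan2(√a, √(1−a)) = 0.39364 rad → d = 6371·c ≈ 2507.85 km.

2508 km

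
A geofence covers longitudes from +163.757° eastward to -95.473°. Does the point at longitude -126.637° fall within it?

Band width going east from +163.757° to -95.473°: ((-95.473 − 163.757) mod 360) = 100.770°.
Offset of -126.637° east of the west edge: ((-126.637 − 163.757) mod 360) = 69.606°.
69.606° ≤ 100.770° ⇒ inside.

Yes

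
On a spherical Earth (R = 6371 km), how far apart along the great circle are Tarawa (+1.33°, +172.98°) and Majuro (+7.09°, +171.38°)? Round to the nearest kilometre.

Δλ = 171.38 − 172.98 = -1.60°.
Δφ = 7.09 − 1.33 = 5.76°.
a = sin²(Δφ/2) + cos φ₁ · cos φ₂ · sin²(Δλ/2) = 0.002718.
c = 2·atan2(√a, √(1−a)) = 0.10431 rad → d = 6371·c ≈ 664.59 km.

665 km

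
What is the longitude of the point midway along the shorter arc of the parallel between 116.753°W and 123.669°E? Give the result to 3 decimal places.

176.542°W

Signed shortest Δλ from -116.753° to +123.669° is -119.578°.
Midpoint longitude = -116.753° + (-119.578°)/2 = -116.753° − 59.789° = -176.542°.
(The naïve average (-116.753 + +123.669)/2 = 3.458° is on the wrong side of the globe.)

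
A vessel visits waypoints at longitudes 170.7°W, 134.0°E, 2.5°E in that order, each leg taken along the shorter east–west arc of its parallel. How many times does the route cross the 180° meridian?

1

Leg 1: -170.7° → +134.0°, shortest Δλ = -55.3° (west) — crosses 180°.
Leg 2: +134.0° → +2.5°, shortest Δλ = -131.5° (west) — does not cross 180°.
Total crossings: 1.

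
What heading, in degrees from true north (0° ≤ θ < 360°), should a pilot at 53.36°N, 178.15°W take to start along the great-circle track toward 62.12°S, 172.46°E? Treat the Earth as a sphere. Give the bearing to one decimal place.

184.9°

Δλ = 172.46 − -178.15 = 350.61°; wrapped into (−180°, 180°]: -9.39°.
θ = atan2( sin Δλ · cos φ₂ , cos φ₁ · sin φ₂ − sin φ₁ · cos φ₂ · cos Δλ )
  = atan2(-0.07629, -0.89771) = -175.142° → normalised to [0°, 360°): 184.858°.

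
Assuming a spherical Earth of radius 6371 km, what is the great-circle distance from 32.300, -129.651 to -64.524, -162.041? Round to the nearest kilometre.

Δλ = -162.041 − -129.651 = -32.390°.
Δφ = -64.524 − 32.300 = -96.824°.
a = sin²(Δφ/2) + cos φ₁ · cos φ₂ · sin²(Δλ/2) = 0.587692.
c = 2·atan2(√a, √(1−a)) = 1.74709 rad → d = 6371·c ≈ 11130.73 km.

11131 km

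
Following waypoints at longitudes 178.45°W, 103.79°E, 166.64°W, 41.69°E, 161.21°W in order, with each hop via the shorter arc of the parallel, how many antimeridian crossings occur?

Leg 1: -178.45° → +103.79°, shortest Δλ = -77.76° (west) — crosses 180°.
Leg 2: +103.79° → -166.64°, shortest Δλ = 89.57° (east) — crosses 180°.
Leg 3: -166.64° → +41.69°, shortest Δλ = -151.67° (west) — crosses 180°.
Leg 4: +41.69° → -161.21°, shortest Δλ = 157.1° (east) — crosses 180°.
Total crossings: 4.

4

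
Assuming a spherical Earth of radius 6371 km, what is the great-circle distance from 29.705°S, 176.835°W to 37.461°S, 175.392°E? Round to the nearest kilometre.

1123 km

Δλ = 175.392 − -176.835 = 352.227°; wrapped into (−180°, 180°]: -7.773°.
Δφ = -37.461 − -29.705 = -7.756°.
a = sin²(Δφ/2) + cos φ₁ · cos φ₂ · sin²(Δλ/2) = 0.007742.
c = 2·atan2(√a, √(1−a)) = 0.17620 rad → d = 6371·c ≈ 1122.57 km.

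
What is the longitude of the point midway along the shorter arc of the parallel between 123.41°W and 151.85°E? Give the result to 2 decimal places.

165.78°W

Signed shortest Δλ from -123.41° to +151.85° is -84.74°.
Midpoint longitude = -123.41° + (-84.74°)/2 = -123.41° − 42.37° = -165.78°.
(The naïve average (-123.41 + +151.85)/2 = 14.22° is on the wrong side of the globe.)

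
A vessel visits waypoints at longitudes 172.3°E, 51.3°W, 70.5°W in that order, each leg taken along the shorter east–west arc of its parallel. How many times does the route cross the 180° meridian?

1

Leg 1: +172.3° → -51.3°, shortest Δλ = 136.4° (east) — crosses 180°.
Leg 2: -51.3° → -70.5°, shortest Δλ = -19.2° (west) — does not cross 180°.
Total crossings: 1.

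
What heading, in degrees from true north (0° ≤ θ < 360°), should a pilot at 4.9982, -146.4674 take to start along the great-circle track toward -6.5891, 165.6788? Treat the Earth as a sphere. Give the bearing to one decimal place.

256.8°

Δλ = 165.6788 − -146.4674 = 312.1462°; wrapped into (−180°, 180°]: -47.8538°.
θ = atan2( sin Δλ · cos φ₂ , cos φ₁ · sin φ₂ − sin φ₁ · cos φ₂ · cos Δλ )
  = atan2(-0.73654, -0.17239) = -103.173° → normalised to [0°, 360°): 256.827°.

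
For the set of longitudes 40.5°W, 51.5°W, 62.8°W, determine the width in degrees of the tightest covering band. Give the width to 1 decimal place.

22.3°

Sort the longitudes: -62.8°, -51.5°, -40.5°.
Eastward gaps between consecutive values (wrapping around): 11.3°, 11.0°, 337.7°.
Largest gap = 337.7° ⇒ minimal covering band is its complement: 360° − 337.7° = 22.3°.
Band runs from -62.8° eastward to -40.5°.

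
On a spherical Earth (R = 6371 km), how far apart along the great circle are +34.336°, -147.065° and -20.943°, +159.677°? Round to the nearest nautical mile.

Δλ = 159.677 − -147.065 = 306.742°; wrapped into (−180°, 180°]: -53.258°.
Δφ = -20.943 − 34.336 = -55.279°.
a = sin²(Δφ/2) + cos φ₁ · cos φ₂ · sin²(Δλ/2) = 0.370137.
c = 2·atan2(√a, √(1−a)) = 1.30806 rad → d = 6371·c ≈ 8333.64 km ≈ 4499.81 nmi.

4500 nmi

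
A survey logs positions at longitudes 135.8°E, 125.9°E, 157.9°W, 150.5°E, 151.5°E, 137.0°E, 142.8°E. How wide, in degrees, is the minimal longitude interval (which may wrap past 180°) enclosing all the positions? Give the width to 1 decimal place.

Sort the longitudes: -157.9°, +125.9°, +135.8°, +137.0°, +142.8°, +150.5°, +151.5°.
Eastward gaps between consecutive values (wrapping around): 283.8°, 9.9°, 1.2°, 5.8°, 7.7°, 1.0°, 50.6°.
Largest gap = 283.8° ⇒ minimal covering band is its complement: 360° − 283.8° = 76.2°.
Band runs from +125.9° eastward to -157.9°, crossing the antimeridian.

76.2°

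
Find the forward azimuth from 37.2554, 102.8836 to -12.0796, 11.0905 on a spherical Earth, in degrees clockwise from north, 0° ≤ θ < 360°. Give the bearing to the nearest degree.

261°

Δλ = 11.0905 − 102.8836 = -91.7931°.
θ = atan2( sin Δλ · cos φ₂ , cos φ₁ · sin φ₂ − sin φ₁ · cos φ₂ · cos Δλ )
  = atan2(-0.97738, -0.14804) = -98.613° → normalised to [0°, 360°): 261.387°.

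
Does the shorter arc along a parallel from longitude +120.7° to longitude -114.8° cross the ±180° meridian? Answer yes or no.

Naïve |-114.8 − 120.7| = 235.5° > 180°, so the shorter arc goes the other way round — across 180°.
Signed shortest Δλ = ((-114.8 − 120.7 + 180) mod 360) − 180 = 124.5°.
Going east by 124.5° from +120.7° passes through 180° before reaching -114.8°.

Yes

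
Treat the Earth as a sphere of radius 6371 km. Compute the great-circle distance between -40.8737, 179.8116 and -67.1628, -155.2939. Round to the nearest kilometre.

Δλ = -155.2939 − 179.8116 = -335.1055°; wrapped into (−180°, 180°]: 24.8945°.
Δφ = -67.1628 − -40.8737 = -26.2891°.
a = sin²(Δφ/2) + cos φ₁ · cos φ₂ · sin²(Δλ/2) = 0.065349.
c = 2·atan2(√a, √(1−a)) = 0.51701 rad → d = 6371·c ≈ 3293.85 km.

3294 km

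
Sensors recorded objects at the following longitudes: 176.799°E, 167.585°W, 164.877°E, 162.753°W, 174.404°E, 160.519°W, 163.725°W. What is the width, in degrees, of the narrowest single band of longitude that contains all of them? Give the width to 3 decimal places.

Sort the longitudes: -167.585°, -163.725°, -162.753°, -160.519°, +164.877°, +174.404°, +176.799°.
Eastward gaps between consecutive values (wrapping around): 3.860°, 0.972°, 2.234°, 325.396°, 9.527°, 2.395°, 15.616°.
Largest gap = 325.396° ⇒ minimal covering band is its complement: 360° − 325.396° = 34.604°.
Band runs from +164.877° eastward to -160.519°, crossing the antimeridian.

34.604°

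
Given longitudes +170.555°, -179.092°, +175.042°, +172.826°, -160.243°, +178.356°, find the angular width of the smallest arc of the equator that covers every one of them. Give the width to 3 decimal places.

29.202°

Sort the longitudes: -179.092°, -160.243°, +170.555°, +172.826°, +175.042°, +178.356°.
Eastward gaps between consecutive values (wrapping around): 18.849°, 330.798°, 2.271°, 2.216°, 3.314°, 2.552°.
Largest gap = 330.798° ⇒ minimal covering band is its complement: 360° − 330.798° = 29.202°.
Band runs from +170.555° eastward to -160.243°, crossing the antimeridian.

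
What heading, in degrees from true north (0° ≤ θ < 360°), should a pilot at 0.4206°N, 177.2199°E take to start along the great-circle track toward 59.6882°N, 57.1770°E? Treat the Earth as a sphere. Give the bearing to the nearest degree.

333°

Δλ = 57.1770 − 177.2199 = -120.0429°.
θ = atan2( sin Δλ · cos φ₂ , cos φ₁ · sin φ₂ − sin φ₁ · cos φ₂ · cos Δλ )
  = atan2(-0.43690, 0.86512) = -26.794° → normalised to [0°, 360°): 333.206°.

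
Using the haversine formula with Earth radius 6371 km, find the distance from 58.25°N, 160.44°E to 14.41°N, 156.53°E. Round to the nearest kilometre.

4886 km

Δλ = 156.53 − 160.44 = -3.91°.
Δφ = 14.41 − 58.25 = -43.84°.
a = sin²(Δφ/2) + cos φ₁ · cos φ₂ · sin²(Δλ/2) = 0.139955.
c = 2·atan2(√a, √(1−a)) = 0.76686 rad → d = 6371·c ≈ 4885.69 km.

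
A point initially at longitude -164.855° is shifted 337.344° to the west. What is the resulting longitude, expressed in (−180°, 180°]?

Start at -164.855°; shift −337.344° → -502.199°.
-502.199° lies outside (−180°, 180°]; add 360° → -142.199°.

-142.199°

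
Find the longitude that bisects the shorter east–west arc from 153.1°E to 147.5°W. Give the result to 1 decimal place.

177.2°W

Signed shortest Δλ from +153.1° to -147.5° is +59.4°.
Midpoint longitude = +153.1° + (+59.4°)/2 = +153.1° + 29.7° = +182.8°.
Normalise into (−180°, 180°]: -177.2°.
(The naïve average (+153.1 + -147.5)/2 = 2.8° is on the wrong side of the globe.)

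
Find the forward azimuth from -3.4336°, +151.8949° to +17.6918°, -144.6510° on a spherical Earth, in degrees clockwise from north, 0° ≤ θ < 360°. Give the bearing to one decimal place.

Δλ = -144.6510 − 151.8949 = -296.5459°; wrapped into (−180°, 180°]: 63.4541°.
θ = atan2( sin Δλ · cos φ₂ , cos φ₁ · sin φ₂ − sin φ₁ · cos φ₂ · cos Δλ )
  = atan2(0.85227, 0.32885) = 68.901° → normalised to [0°, 360°): 68.901°.

68.9°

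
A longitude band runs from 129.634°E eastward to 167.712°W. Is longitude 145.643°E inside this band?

Yes

Band width going east from +129.634° to -167.712°: ((-167.712 − 129.634) mod 360) = 62.654°.
Offset of +145.643° east of the west edge: ((145.643 − 129.634) mod 360) = 16.009°.
16.009° ≤ 62.654° ⇒ inside.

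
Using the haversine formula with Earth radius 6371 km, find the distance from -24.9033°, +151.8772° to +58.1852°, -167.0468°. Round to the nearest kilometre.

9991 km

Δλ = -167.0468 − 151.8772 = -318.9240°; wrapped into (−180°, 180°]: 41.0760°.
Δφ = 58.1852 − -24.9033 = 83.0885°.
a = sin²(Δφ/2) + cos φ₁ · cos φ₂ · sin²(Δλ/2) = 0.498684.
c = 2·atan2(√a, √(1−a)) = 1.56816 rad → d = 6371·c ≈ 9990.77 km.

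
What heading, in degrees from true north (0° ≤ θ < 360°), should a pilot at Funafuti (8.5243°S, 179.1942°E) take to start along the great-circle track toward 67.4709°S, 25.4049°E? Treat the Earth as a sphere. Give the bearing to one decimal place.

Δλ = 25.4049 − 179.1942 = -153.7893°.
θ = atan2( sin Δλ · cos φ₂ , cos φ₁ · sin φ₂ − sin φ₁ · cos φ₂ · cos Δλ )
  = atan2(-0.16923, -0.96444) = -170.048° → normalised to [0°, 360°): 189.952°.

190.0°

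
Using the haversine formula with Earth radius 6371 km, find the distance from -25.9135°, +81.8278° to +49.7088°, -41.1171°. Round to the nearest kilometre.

14513 km

Δλ = -41.1171 − 81.8278 = -122.9449°.
Δφ = 49.7088 − -25.9135 = 75.6223°.
a = sin²(Δφ/2) + cos φ₁ · cos φ₂ · sin²(Δλ/2) = 0.824831.
c = 2·atan2(√a, √(1−a)) = 2.27794 rad → d = 6371·c ≈ 14512.73 km.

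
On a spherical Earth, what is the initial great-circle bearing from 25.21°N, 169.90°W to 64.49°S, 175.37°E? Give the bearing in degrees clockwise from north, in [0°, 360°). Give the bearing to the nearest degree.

186°

Δλ = 175.37 − -169.90 = 345.27°; wrapped into (−180°, 180°]: -14.73°.
θ = atan2( sin Δλ · cos φ₂ , cos φ₁ · sin φ₂ − sin φ₁ · cos φ₂ · cos Δλ )
  = atan2(-0.10950, -0.99396) = -173.713° → normalised to [0°, 360°): 186.287°.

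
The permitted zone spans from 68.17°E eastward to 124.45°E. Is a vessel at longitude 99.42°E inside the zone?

Band width going east from +68.17° to +124.45°: ((124.45 − 68.17) mod 360) = 56.28°.
Offset of +99.42° east of the west edge: ((99.42 − 68.17) mod 360) = 31.25°.
31.25° ≤ 56.28° ⇒ inside.

Yes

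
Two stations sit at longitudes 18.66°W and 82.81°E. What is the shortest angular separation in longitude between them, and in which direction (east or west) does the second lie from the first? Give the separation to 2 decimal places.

101.47° east

Raw difference: 82.81 − -18.66 = 101.47°.
Normalise into (−180°, 180°]: 101.47° stays 101.47°.
Positive ⇒ the second point lies to the east; separation 101.47°.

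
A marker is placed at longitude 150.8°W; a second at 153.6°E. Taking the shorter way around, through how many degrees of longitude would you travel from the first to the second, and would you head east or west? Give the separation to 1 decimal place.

Raw difference: 153.6 − -150.8 = 304.4°.
Normalise into (−180°, 180°]: 304.4° − 360° = -55.6°.
Negative ⇒ the second point lies to the west; separation 55.6°.

55.6° west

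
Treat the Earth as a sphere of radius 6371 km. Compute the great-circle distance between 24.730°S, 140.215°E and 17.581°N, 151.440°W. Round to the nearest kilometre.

8769 km

Δλ = -151.440 − 140.215 = -291.655°; wrapped into (−180°, 180°]: 68.345°.
Δφ = 17.581 − -24.730 = 42.311°.
a = sin²(Δφ/2) + cos φ₁ · cos φ₂ · sin²(Δλ/2) = 0.403422.
c = 2·atan2(√a, √(1−a)) = 1.37642 rad → d = 6371·c ≈ 8769.16 km.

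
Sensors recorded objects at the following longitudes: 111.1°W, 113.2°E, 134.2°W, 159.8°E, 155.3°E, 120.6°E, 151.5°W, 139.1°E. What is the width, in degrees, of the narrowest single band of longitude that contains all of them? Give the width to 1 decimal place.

135.7°

Sort the longitudes: -151.5°, -134.2°, -111.1°, +113.2°, +120.6°, +139.1°, +155.3°, +159.8°.
Eastward gaps between consecutive values (wrapping around): 17.3°, 23.1°, 224.3°, 7.4°, 18.5°, 16.2°, 4.5°, 48.7°.
Largest gap = 224.3° ⇒ minimal covering band is its complement: 360° − 224.3° = 135.7°.
Band runs from +113.2° eastward to -111.1°, crossing the antimeridian.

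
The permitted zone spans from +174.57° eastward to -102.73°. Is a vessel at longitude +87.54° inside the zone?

No

Band width going east from +174.57° to -102.73°: ((-102.73 − 174.57) mod 360) = 82.70°.
Offset of +87.54° east of the west edge: ((87.54 − 174.57) mod 360) = 272.97°.
272.97° > 82.70° ⇒ outside.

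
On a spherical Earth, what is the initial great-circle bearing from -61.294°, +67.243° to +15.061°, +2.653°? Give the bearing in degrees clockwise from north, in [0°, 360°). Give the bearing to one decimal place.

299.2°

Δλ = 2.653 − 67.243 = -64.590°.
θ = atan2( sin Δλ · cos φ₂ , cos φ₁ · sin φ₂ − sin φ₁ · cos φ₂ · cos Δλ )
  = atan2(-0.87223, 0.48824) = -60.762° → normalised to [0°, 360°): 299.238°.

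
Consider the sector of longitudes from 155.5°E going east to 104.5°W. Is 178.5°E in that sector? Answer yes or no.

Band width going east from +155.5° to -104.5°: ((-104.5 − 155.5) mod 360) = 100.0°.
Offset of +178.5° east of the west edge: ((178.5 − 155.5) mod 360) = 23.0°.
23.0° ≤ 100.0° ⇒ inside.

Yes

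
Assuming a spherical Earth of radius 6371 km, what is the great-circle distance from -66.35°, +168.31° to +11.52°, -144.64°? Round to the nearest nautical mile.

Δλ = -144.64 − 168.31 = -312.95°; wrapped into (−180°, 180°]: 47.05°.
Δφ = 11.52 − -66.35 = 77.87°.
a = sin²(Δφ/2) + cos φ₁ · cos φ₂ · sin²(Δλ/2) = 0.457558.
c = 2·atan2(√a, √(1−a)) = 1.48581 rad → d = 6371·c ≈ 9466.10 km ≈ 5111.28 nmi.

5111 nmi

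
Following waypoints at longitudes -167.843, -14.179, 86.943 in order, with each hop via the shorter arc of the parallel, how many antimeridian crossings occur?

0

Leg 1: -167.843° → -14.179°, shortest Δλ = 153.664° (east) — does not cross 180°.
Leg 2: -14.179° → +86.943°, shortest Δλ = 101.122° (east) — does not cross 180°.
Total crossings: 0.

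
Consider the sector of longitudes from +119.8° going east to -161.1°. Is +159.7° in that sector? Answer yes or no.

Yes

Band width going east from +119.8° to -161.1°: ((-161.1 − 119.8) mod 360) = 79.1°.
Offset of +159.7° east of the west edge: ((159.7 − 119.8) mod 360) = 39.9°.
39.9° ≤ 79.1° ⇒ inside.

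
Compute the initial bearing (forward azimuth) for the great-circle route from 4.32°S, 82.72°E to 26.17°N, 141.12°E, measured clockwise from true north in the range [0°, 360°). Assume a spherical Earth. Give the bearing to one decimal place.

58.1°

Δλ = 141.12 − 82.72 = 58.40°.
θ = atan2( sin Δλ · cos φ₂ , cos φ₁ · sin φ₂ − sin φ₁ · cos φ₂ · cos Δλ )
  = atan2(0.76442, 0.47521) = 58.132° → normalised to [0°, 360°): 58.132°.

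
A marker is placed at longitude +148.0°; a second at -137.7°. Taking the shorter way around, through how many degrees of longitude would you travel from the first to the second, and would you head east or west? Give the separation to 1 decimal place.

74.3° east

Raw difference: -137.7 − 148.0 = -285.7°.
Normalise into (−180°, 180°]: -285.7° + 360° = 74.3°.
Positive ⇒ the second point lies to the east; separation 74.3°.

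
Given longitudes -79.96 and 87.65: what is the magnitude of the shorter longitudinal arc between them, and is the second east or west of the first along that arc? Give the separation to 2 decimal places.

Raw difference: 87.65 − -79.96 = 167.61°.
Normalise into (−180°, 180°]: 167.61° stays 167.61°.
Positive ⇒ the second point lies to the east; separation 167.61°.

167.61° east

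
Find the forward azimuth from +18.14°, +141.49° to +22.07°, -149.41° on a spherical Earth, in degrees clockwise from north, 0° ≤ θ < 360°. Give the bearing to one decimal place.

Δλ = -149.41 − 141.49 = -290.90°; wrapped into (−180°, 180°]: 69.10°.
θ = atan2( sin Δλ · cos φ₂ , cos φ₁ · sin φ₂ − sin φ₁ · cos φ₂ · cos Δλ )
  = atan2(0.86575, 0.25414) = 73.641° → normalised to [0°, 360°): 73.641°.

73.6°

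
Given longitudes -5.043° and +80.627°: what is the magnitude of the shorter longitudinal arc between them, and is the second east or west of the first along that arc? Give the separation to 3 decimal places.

Raw difference: 80.627 − -5.043 = 85.67°.
Normalise into (−180°, 180°]: 85.67° stays 85.67°.
Positive ⇒ the second point lies to the east; separation 85.670°.

85.670° east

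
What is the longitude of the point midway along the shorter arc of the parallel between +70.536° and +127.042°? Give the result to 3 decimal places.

+98.789°

Signed shortest Δλ from +70.536° to +127.042° is +56.506°.
Midpoint longitude = +70.536° + (+56.506°)/2 = +70.536° + 28.253° = +98.789°.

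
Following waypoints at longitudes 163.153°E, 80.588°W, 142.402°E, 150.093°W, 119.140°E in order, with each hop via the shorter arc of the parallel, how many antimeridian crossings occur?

4

Leg 1: +163.153° → -80.588°, shortest Δλ = 116.259° (east) — crosses 180°.
Leg 2: -80.588° → +142.402°, shortest Δλ = -137.01° (west) — crosses 180°.
Leg 3: +142.402° → -150.093°, shortest Δλ = 67.505° (east) — crosses 180°.
Leg 4: -150.093° → +119.140°, shortest Δλ = -90.767° (west) — crosses 180°.
Total crossings: 4.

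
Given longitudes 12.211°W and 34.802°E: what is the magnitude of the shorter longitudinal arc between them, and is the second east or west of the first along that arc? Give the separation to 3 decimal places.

Raw difference: 34.802 − -12.211 = 47.013°.
Normalise into (−180°, 180°]: 47.013° stays 47.013°.
Positive ⇒ the second point lies to the east; separation 47.013°.

47.013° east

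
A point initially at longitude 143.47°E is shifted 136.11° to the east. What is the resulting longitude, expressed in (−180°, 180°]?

Start at +143.47°; shift +136.11° → +279.58°.
+279.58° lies outside (−180°, 180°]; subtract 360° → -80.42°.

80.42°W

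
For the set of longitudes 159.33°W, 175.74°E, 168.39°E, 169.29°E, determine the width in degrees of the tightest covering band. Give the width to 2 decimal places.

Sort the longitudes: -159.33°, +168.39°, +169.29°, +175.74°.
Eastward gaps between consecutive values (wrapping around): 327.72°, 0.90°, 6.45°, 24.93°.
Largest gap = 327.72° ⇒ minimal covering band is its complement: 360° − 327.72° = 32.28°.
Band runs from +168.39° eastward to -159.33°, crossing the antimeridian.

32.28°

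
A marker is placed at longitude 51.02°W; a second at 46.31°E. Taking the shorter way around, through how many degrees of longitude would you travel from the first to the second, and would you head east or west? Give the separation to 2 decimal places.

Raw difference: 46.31 − -51.02 = 97.33°.
Normalise into (−180°, 180°]: 97.33° stays 97.33°.
Positive ⇒ the second point lies to the east; separation 97.33°.

97.33° east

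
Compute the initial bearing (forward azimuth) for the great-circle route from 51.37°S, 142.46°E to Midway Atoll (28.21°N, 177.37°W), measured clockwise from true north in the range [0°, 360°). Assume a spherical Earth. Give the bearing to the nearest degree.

Δλ = -177.37 − 142.46 = -319.83°; wrapped into (−180°, 180°]: 40.17°.
θ = atan2( sin Δλ · cos φ₂ , cos φ₁ · sin φ₂ − sin φ₁ · cos φ₂ · cos Δλ )
  = atan2(0.56844, 0.82114) = 34.693° → normalised to [0°, 360°): 34.693°.

35°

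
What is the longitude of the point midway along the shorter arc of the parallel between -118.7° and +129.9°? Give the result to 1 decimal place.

Signed shortest Δλ from -118.7° to +129.9° is -111.4°.
Midpoint longitude = -118.7° + (-111.4°)/2 = -118.7° − 55.7° = -174.4°.
(The naïve average (-118.7 + +129.9)/2 = 5.6° is on the wrong side of the globe.)

-174.4°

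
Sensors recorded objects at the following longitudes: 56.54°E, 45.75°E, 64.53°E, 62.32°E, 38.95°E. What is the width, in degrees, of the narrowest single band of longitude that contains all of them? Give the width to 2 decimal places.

25.58°

Sort the longitudes: +38.95°, +45.75°, +56.54°, +62.32°, +64.53°.
Eastward gaps between consecutive values (wrapping around): 6.80°, 10.79°, 5.78°, 2.21°, 334.42°.
Largest gap = 334.42° ⇒ minimal covering band is its complement: 360° − 334.42° = 25.58°.
Band runs from +38.95° eastward to +64.53°.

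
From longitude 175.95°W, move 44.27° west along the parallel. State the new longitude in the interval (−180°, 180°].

139.78°E

Start at -175.95°; shift −44.27° → -220.22°.
-220.22° lies outside (−180°, 180°]; add 360° → +139.78°.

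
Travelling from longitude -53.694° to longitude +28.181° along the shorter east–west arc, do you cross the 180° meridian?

Signed shortest Δλ = ((28.181 − -53.694 + 180) mod 360) − 180 = 81.875°.
Going east by 81.875° from -53.694° reaches +28.181° without touching 180°.

No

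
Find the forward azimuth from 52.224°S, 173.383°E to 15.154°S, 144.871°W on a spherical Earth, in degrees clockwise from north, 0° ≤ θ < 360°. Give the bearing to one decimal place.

Δλ = -144.871 − 173.383 = -318.254°; wrapped into (−180°, 180°]: 41.746°.
θ = atan2( sin Δλ · cos φ₂ , cos φ₁ · sin φ₂ − sin φ₁ · cos φ₂ · cos Δλ )
  = atan2(0.64268, 0.40909) = 57.522° → normalised to [0°, 360°): 57.522°.

57.5°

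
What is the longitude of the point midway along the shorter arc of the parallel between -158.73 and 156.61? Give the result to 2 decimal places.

Signed shortest Δλ from -158.73° to +156.61° is -44.66°.
Midpoint longitude = -158.73° + (-44.66°)/2 = -158.73° − 22.33° = -181.06°.
Normalise into (−180°, 180°]: +178.94°.
(The naïve average (-158.73 + +156.61)/2 = -1.06° is on the wrong side of the globe.)

+178.94°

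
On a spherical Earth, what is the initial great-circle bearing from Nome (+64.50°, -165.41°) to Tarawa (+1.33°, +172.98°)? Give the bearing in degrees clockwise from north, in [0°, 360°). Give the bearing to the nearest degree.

204°

Δλ = 172.98 − -165.41 = 338.39°; wrapped into (−180°, 180°]: -21.61°.
θ = atan2( sin Δλ · cos φ₂ , cos φ₁ · sin φ₂ − sin φ₁ · cos φ₂ · cos Δλ )
  = atan2(-0.36819, -0.82893) = -156.050° → normalised to [0°, 360°): 203.950°.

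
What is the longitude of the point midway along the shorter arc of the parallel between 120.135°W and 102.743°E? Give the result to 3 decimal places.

Signed shortest Δλ from -120.135° to +102.743° is -137.122°.
Midpoint longitude = -120.135° + (-137.122°)/2 = -120.135° − 68.561° = -188.696°.
Normalise into (−180°, 180°]: +171.304°.
(The naïve average (-120.135 + +102.743)/2 = -8.696° is on the wrong side of the globe.)

171.304°E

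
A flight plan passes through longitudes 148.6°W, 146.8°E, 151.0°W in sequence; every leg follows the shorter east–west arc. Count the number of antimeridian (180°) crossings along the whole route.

2

Leg 1: -148.6° → +146.8°, shortest Δλ = -64.6° (west) — crosses 180°.
Leg 2: +146.8° → -151.0°, shortest Δλ = 62.2° (east) — crosses 180°.
Total crossings: 2.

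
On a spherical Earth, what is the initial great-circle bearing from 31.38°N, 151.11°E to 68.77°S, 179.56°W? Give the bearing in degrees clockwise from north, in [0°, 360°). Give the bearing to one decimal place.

169.5°

Δλ = -179.56 − 151.11 = -330.67°; wrapped into (−180°, 180°]: 29.33°.
θ = atan2( sin Δλ · cos φ₂ , cos φ₁ · sin φ₂ − sin φ₁ · cos φ₂ · cos Δλ )
  = atan2(0.17738, -0.96018) = 169.534° → normalised to [0°, 360°): 169.534°.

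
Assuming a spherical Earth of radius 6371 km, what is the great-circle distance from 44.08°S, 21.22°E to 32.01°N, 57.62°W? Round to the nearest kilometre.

11623 km

Δλ = -57.62 − 21.22 = -78.84°.
Δφ = 32.01 − -44.08 = 76.09°.
a = sin²(Δφ/2) + cos φ₁ · cos φ₂ · sin²(Δλ/2) = 0.625424.
c = 2·atan2(√a, √(1−a)) = 1.82435 rad → d = 6371·c ≈ 11622.95 km.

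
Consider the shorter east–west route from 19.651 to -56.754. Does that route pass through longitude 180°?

No

Signed shortest Δλ = ((-56.754 − 19.651 + 180) mod 360) − 180 = -76.405°.
Going west by 76.405° from +19.651° reaches -56.754° without touching 180°.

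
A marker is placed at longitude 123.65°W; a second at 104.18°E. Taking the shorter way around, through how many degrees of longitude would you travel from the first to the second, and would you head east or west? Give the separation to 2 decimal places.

132.17° west

Raw difference: 104.18 − -123.65 = 227.83°.
Normalise into (−180°, 180°]: 227.83° − 360° = -132.17°.
Negative ⇒ the second point lies to the west; separation 132.17°.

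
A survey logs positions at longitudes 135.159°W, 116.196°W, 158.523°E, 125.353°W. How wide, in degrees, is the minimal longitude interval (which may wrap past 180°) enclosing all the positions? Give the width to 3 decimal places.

Sort the longitudes: -135.159°, -125.353°, -116.196°, +158.523°.
Eastward gaps between consecutive values (wrapping around): 9.806°, 9.157°, 274.719°, 66.318°.
Largest gap = 274.719° ⇒ minimal covering band is its complement: 360° − 274.719° = 85.281°.
Band runs from +158.523° eastward to -116.196°, crossing the antimeridian.

85.281°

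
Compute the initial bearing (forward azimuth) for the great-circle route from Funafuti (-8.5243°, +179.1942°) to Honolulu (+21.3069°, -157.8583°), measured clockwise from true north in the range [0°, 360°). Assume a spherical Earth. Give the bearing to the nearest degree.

37°

Δλ = -157.8583 − 179.1942 = -337.0525°; wrapped into (−180°, 180°]: 22.9475°.
θ = atan2( sin Δλ · cos φ₂ , cos φ₁ · sin φ₂ − sin φ₁ · cos φ₂ · cos Δλ )
  = atan2(0.36324, 0.48652) = 36.745° → normalised to [0°, 360°): 36.745°.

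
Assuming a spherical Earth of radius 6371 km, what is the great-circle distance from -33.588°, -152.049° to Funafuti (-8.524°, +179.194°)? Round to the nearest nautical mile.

Δλ = 179.194 − -152.049 = 331.243°; wrapped into (−180°, 180°]: -28.757°.
Δφ = -8.524 − -33.588 = 25.064°.
a = sin²(Δφ/2) + cos φ₁ · cos φ₂ · sin²(Δλ/2) = 0.097885.
c = 2·atan2(√a, √(1−a)) = 0.63642 rad → d = 6371·c ≈ 4054.62 km ≈ 2189.32 nmi.

2189 nmi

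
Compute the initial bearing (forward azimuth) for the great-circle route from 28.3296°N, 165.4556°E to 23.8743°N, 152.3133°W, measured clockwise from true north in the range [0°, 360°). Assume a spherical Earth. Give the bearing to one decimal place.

86.7°

Δλ = -152.3133 − 165.4556 = -317.7689°; wrapped into (−180°, 180°]: 42.2311°.
θ = atan2( sin Δλ · cos φ₂ , cos φ₁ · sin φ₂ − sin φ₁ · cos φ₂ · cos Δλ )
  = atan2(0.61461, 0.03495) = 86.745° → normalised to [0°, 360°): 86.745°.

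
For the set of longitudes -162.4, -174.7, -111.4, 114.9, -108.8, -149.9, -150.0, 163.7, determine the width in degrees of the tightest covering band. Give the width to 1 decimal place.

Sort the longitudes: -174.7°, -162.4°, -150.0°, -149.9°, -111.4°, -108.8°, +114.9°, +163.7°.
Eastward gaps between consecutive values (wrapping around): 12.3°, 12.4°, 0.1°, 38.5°, 2.6°, 223.7°, 48.8°, 21.6°.
Largest gap = 223.7° ⇒ minimal covering band is its complement: 360° − 223.7° = 136.3°.
Band runs from +114.9° eastward to -108.8°, crossing the antimeridian.

136.3°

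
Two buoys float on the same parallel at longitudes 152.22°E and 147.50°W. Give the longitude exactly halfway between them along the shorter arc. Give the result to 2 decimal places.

177.64°W

Signed shortest Δλ from +152.22° to -147.50° is +60.28°.
Midpoint longitude = +152.22° + (+60.28°)/2 = +152.22° + 30.14° = +182.36°.
Normalise into (−180°, 180°]: -177.64°.
(The naïve average (+152.22 + -147.50)/2 = 2.36° is on the wrong side of the globe.)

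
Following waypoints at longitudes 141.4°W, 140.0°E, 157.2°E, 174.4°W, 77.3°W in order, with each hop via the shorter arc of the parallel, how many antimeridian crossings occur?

2

Leg 1: -141.4° → +140.0°, shortest Δλ = -78.6° (west) — crosses 180°.
Leg 2: +140.0° → +157.2°, shortest Δλ = 17.2° (east) — does not cross 180°.
Leg 3: +157.2° → -174.4°, shortest Δλ = 28.4° (east) — crosses 180°.
Leg 4: -174.4° → -77.3°, shortest Δλ = 97.1° (east) — does not cross 180°.
Total crossings: 2.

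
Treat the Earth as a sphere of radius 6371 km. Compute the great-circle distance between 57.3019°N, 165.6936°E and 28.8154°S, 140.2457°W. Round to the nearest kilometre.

10824 km

Δλ = -140.2457 − 165.6936 = -305.9393°; wrapped into (−180°, 180°]: 54.0607°.
Δφ = -28.8154 − 57.3019 = -86.1173°.
a = sin²(Δφ/2) + cos φ₁ · cos φ₂ · sin²(Δλ/2) = 0.563901.
c = 2·atan2(√a, √(1−a)) = 1.69895 rad → d = 6371·c ≈ 10824.00 km.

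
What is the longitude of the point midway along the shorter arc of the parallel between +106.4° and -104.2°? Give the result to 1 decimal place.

Signed shortest Δλ from +106.4° to -104.2° is +149.4°.
Midpoint longitude = +106.4° + (+149.4°)/2 = +106.4° + 74.7° = +181.1°.
Normalise into (−180°, 180°]: -178.9°.
(The naïve average (+106.4 + -104.2)/2 = 1.1° is on the wrong side of the globe.)

-178.9°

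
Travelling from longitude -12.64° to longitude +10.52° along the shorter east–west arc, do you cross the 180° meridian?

Signed shortest Δλ = ((10.52 − -12.64 + 180) mod 360) − 180 = 23.16°.
Going east by 23.16° from -12.64° reaches +10.52° without touching 180°.

No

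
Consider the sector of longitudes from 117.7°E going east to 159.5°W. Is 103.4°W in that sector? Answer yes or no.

No

Band width going east from +117.7° to -159.5°: ((-159.5 − 117.7) mod 360) = 82.8°.
Offset of -103.4° east of the west edge: ((-103.4 − 117.7) mod 360) = 138.9°.
138.9° > 82.8° ⇒ outside.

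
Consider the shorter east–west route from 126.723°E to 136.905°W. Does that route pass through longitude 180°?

Yes

Naïve |-136.905 − 126.723| = 263.628° > 180°, so the shorter arc goes the other way round — across 180°.
Signed shortest Δλ = ((-136.905 − 126.723 + 180) mod 360) − 180 = 96.372°.
Going east by 96.372° from +126.723° passes through 180° before reaching -136.905°.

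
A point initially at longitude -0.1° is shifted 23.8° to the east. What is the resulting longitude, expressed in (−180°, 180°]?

+23.7°

Start at -0.1°; shift +23.8° → +23.7°.
+23.7° already lies in (−180°, 180°].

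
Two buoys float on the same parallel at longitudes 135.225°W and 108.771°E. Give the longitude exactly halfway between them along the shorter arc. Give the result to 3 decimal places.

166.773°E

Signed shortest Δλ from -135.225° to +108.771° is -116.004°.
Midpoint longitude = -135.225° + (-116.004°)/2 = -135.225° − 58.002° = -193.227°.
Normalise into (−180°, 180°]: +166.773°.
(The naïve average (-135.225 + +108.771)/2 = -13.227° is on the wrong side of the globe.)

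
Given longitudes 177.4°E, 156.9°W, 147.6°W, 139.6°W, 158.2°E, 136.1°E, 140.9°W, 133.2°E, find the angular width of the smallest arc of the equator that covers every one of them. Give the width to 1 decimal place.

Sort the longitudes: -156.9°, -147.6°, -140.9°, -139.6°, +133.2°, +136.1°, +158.2°, +177.4°.
Eastward gaps between consecutive values (wrapping around): 9.3°, 6.7°, 1.3°, 272.8°, 2.9°, 22.1°, 19.2°, 25.7°.
Largest gap = 272.8° ⇒ minimal covering band is its complement: 360° − 272.8° = 87.2°.
Band runs from +133.2° eastward to -139.6°, crossing the antimeridian.

87.2°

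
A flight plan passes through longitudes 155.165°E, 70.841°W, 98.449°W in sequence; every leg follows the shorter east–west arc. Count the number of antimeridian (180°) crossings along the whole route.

Leg 1: +155.165° → -70.841°, shortest Δλ = 133.994° (east) — crosses 180°.
Leg 2: -70.841° → -98.449°, shortest Δλ = -27.608° (west) — does not cross 180°.
Total crossings: 1.

1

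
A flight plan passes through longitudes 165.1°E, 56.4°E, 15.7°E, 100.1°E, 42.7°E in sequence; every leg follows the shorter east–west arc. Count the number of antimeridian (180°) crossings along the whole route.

Leg 1: +165.1° → +56.4°, shortest Δλ = -108.7° (west) — does not cross 180°.
Leg 2: +56.4° → +15.7°, shortest Δλ = -40.7° (west) — does not cross 180°.
Leg 3: +15.7° → +100.1°, shortest Δλ = 84.4° (east) — does not cross 180°.
Leg 4: +100.1° → +42.7°, shortest Δλ = -57.4° (west) — does not cross 180°.
Total crossings: 0.

0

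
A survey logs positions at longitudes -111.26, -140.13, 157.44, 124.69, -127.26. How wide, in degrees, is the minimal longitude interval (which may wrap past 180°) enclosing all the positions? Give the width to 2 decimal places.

Sort the longitudes: -140.13°, -127.26°, -111.26°, +124.69°, +157.44°.
Eastward gaps between consecutive values (wrapping around): 12.87°, 16.00°, 235.95°, 32.75°, 62.43°.
Largest gap = 235.95° ⇒ minimal covering band is its complement: 360° − 235.95° = 124.05°.
Band runs from +124.69° eastward to -111.26°, crossing the antimeridian.

124.05°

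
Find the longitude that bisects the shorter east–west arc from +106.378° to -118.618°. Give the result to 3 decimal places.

+173.880°

Signed shortest Δλ from +106.378° to -118.618° is +135.004°.
Midpoint longitude = +106.378° + (+135.004°)/2 = +106.378° + 67.502° = +173.880°.
(The naïve average (+106.378 + -118.618)/2 = -6.12° is on the wrong side of the globe.)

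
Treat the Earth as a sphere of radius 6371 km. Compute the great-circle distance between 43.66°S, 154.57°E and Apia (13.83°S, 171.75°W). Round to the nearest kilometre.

Δλ = -171.75 − 154.57 = -326.32°; wrapped into (−180°, 180°]: 33.68°.
Δφ = -13.83 − -43.66 = 29.83°.
a = sin²(Δφ/2) + cos φ₁ · cos φ₂ · sin²(Δλ/2) = 0.125204.
c = 2·atan2(√a, √(1−a)) = 0.72335 rad → d = 6371·c ≈ 4608.46 km.

4608 km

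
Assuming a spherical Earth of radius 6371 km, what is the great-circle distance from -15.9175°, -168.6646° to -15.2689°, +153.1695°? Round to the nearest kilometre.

Δλ = 153.1695 − -168.6646 = 321.8341°; wrapped into (−180°, 180°]: -38.1659°.
Δφ = -15.2689 − -15.9175 = 0.6486°.
a = sin²(Δφ/2) + cos φ₁ · cos φ₂ · sin²(Δλ/2) = 0.099193.
c = 2·atan2(√a, √(1−a)) = 0.64081 rad → d = 6371·c ≈ 4082.57 km.

4083 km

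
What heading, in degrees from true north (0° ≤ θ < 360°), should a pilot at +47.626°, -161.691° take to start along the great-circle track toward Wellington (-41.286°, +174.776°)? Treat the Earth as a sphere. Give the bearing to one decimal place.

Δλ = 174.776 − -161.691 = 336.467°; wrapped into (−180°, 180°]: -23.533°.
θ = atan2( sin Δλ · cos φ₂ , cos φ₁ · sin φ₂ − sin φ₁ · cos φ₂ · cos Δλ )
  = atan2(-0.30003, -0.95365) = -162.536° → normalised to [0°, 360°): 197.464°.

197.5°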